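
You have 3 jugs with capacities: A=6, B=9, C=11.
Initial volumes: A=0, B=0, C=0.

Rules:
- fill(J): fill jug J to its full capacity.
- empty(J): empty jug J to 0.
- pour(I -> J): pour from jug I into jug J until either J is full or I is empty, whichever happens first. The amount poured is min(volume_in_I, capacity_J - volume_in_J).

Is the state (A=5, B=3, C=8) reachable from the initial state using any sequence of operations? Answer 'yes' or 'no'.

Answer: no

Derivation:
BFS explored all 440 reachable states.
Reachable set includes: (0,0,0), (0,0,1), (0,0,2), (0,0,3), (0,0,4), (0,0,5), (0,0,6), (0,0,7), (0,0,8), (0,0,9), (0,0,10), (0,0,11) ...
Target (A=5, B=3, C=8) not in reachable set → no.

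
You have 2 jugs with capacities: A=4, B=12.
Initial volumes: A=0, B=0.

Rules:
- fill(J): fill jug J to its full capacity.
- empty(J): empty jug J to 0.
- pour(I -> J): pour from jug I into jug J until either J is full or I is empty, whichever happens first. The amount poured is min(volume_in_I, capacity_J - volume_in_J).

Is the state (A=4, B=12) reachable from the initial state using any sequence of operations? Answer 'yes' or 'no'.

Answer: yes

Derivation:
BFS from (A=0, B=0):
  1. fill(A) -> (A=4 B=0)
  2. fill(B) -> (A=4 B=12)
Target reached → yes.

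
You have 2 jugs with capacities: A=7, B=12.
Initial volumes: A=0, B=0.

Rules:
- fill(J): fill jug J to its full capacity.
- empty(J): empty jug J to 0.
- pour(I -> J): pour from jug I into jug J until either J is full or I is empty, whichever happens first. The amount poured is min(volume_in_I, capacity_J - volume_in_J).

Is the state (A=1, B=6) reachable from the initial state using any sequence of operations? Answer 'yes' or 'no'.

Answer: no

Derivation:
BFS explored all 38 reachable states.
Reachable set includes: (0,0), (0,1), (0,2), (0,3), (0,4), (0,5), (0,6), (0,7), (0,8), (0,9), (0,10), (0,11) ...
Target (A=1, B=6) not in reachable set → no.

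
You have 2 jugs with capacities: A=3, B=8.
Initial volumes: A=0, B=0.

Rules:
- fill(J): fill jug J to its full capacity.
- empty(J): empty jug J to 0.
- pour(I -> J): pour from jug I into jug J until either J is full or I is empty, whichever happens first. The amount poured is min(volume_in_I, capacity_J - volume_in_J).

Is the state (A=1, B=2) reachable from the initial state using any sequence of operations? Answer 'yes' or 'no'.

BFS explored all 22 reachable states.
Reachable set includes: (0,0), (0,1), (0,2), (0,3), (0,4), (0,5), (0,6), (0,7), (0,8), (1,0), (1,8), (2,0) ...
Target (A=1, B=2) not in reachable set → no.

Answer: no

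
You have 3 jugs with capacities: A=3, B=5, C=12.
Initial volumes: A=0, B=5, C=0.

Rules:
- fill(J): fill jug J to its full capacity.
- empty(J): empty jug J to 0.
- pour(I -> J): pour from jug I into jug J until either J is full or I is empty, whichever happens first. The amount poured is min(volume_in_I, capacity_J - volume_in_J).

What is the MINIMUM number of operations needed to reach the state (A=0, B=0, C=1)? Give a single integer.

Answer: 7

Derivation:
BFS from (A=0, B=5, C=0). One shortest path:
  1. fill(A) -> (A=3 B=5 C=0)
  2. empty(B) -> (A=3 B=0 C=0)
  3. pour(A -> B) -> (A=0 B=3 C=0)
  4. fill(A) -> (A=3 B=3 C=0)
  5. pour(A -> B) -> (A=1 B=5 C=0)
  6. empty(B) -> (A=1 B=0 C=0)
  7. pour(A -> C) -> (A=0 B=0 C=1)
Reached target in 7 moves.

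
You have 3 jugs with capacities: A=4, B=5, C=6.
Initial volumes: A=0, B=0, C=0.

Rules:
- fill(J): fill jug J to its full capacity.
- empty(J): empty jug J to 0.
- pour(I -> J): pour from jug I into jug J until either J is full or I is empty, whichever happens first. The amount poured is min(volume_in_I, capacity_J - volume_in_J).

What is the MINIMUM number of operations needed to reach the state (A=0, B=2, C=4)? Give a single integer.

Answer: 4

Derivation:
BFS from (A=0, B=0, C=0). One shortest path:
  1. fill(C) -> (A=0 B=0 C=6)
  2. pour(C -> A) -> (A=4 B=0 C=2)
  3. pour(C -> B) -> (A=4 B=2 C=0)
  4. pour(A -> C) -> (A=0 B=2 C=4)
Reached target in 4 moves.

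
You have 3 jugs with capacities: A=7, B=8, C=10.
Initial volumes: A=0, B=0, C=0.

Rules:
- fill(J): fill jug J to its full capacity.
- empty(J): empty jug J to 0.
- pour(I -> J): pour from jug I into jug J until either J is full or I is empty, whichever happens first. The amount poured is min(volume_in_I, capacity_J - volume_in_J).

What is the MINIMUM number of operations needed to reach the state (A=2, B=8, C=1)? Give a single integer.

BFS from (A=0, B=0, C=0). One shortest path:
  1. fill(C) -> (A=0 B=0 C=10)
  2. pour(C -> B) -> (A=0 B=8 C=2)
  3. pour(B -> A) -> (A=7 B=1 C=2)
  4. empty(A) -> (A=0 B=1 C=2)
  5. pour(C -> A) -> (A=2 B=1 C=0)
  6. pour(B -> C) -> (A=2 B=0 C=1)
  7. fill(B) -> (A=2 B=8 C=1)
Reached target in 7 moves.

Answer: 7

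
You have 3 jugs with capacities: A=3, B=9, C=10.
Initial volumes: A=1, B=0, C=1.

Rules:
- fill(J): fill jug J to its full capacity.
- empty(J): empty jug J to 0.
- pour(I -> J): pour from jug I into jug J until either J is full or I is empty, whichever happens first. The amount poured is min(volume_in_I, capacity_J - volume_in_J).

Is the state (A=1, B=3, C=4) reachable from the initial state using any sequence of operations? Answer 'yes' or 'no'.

BFS explored all 296 reachable states.
Reachable set includes: (0,0,0), (0,0,1), (0,0,2), (0,0,3), (0,0,4), (0,0,5), (0,0,6), (0,0,7), (0,0,8), (0,0,9), (0,0,10), (0,1,0) ...
Target (A=1, B=3, C=4) not in reachable set → no.

Answer: no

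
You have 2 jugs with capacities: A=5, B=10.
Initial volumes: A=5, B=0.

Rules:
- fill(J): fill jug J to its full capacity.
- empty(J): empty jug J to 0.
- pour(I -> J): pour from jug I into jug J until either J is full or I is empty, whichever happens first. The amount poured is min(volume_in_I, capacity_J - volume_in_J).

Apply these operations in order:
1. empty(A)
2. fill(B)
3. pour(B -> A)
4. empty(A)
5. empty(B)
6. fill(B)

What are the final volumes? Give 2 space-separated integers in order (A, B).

Answer: 0 10

Derivation:
Step 1: empty(A) -> (A=0 B=0)
Step 2: fill(B) -> (A=0 B=10)
Step 3: pour(B -> A) -> (A=5 B=5)
Step 4: empty(A) -> (A=0 B=5)
Step 5: empty(B) -> (A=0 B=0)
Step 6: fill(B) -> (A=0 B=10)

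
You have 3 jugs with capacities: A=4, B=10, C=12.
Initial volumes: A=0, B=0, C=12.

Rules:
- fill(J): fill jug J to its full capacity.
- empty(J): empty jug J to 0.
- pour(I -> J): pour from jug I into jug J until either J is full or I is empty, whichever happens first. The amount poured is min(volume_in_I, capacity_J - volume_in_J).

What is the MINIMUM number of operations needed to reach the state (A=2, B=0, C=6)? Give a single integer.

BFS from (A=0, B=0, C=12). One shortest path:
  1. pour(C -> B) -> (A=0 B=10 C=2)
  2. pour(B -> A) -> (A=4 B=6 C=2)
  3. empty(A) -> (A=0 B=6 C=2)
  4. pour(C -> A) -> (A=2 B=6 C=0)
  5. pour(B -> C) -> (A=2 B=0 C=6)
Reached target in 5 moves.

Answer: 5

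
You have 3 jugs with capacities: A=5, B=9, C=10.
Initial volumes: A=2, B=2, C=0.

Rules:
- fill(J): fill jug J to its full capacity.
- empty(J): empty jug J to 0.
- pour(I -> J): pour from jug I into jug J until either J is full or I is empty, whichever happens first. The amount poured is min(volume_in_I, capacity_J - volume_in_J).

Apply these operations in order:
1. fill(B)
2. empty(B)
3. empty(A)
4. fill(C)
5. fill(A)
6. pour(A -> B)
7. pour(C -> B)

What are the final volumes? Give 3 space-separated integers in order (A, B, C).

Answer: 0 9 6

Derivation:
Step 1: fill(B) -> (A=2 B=9 C=0)
Step 2: empty(B) -> (A=2 B=0 C=0)
Step 3: empty(A) -> (A=0 B=0 C=0)
Step 4: fill(C) -> (A=0 B=0 C=10)
Step 5: fill(A) -> (A=5 B=0 C=10)
Step 6: pour(A -> B) -> (A=0 B=5 C=10)
Step 7: pour(C -> B) -> (A=0 B=9 C=6)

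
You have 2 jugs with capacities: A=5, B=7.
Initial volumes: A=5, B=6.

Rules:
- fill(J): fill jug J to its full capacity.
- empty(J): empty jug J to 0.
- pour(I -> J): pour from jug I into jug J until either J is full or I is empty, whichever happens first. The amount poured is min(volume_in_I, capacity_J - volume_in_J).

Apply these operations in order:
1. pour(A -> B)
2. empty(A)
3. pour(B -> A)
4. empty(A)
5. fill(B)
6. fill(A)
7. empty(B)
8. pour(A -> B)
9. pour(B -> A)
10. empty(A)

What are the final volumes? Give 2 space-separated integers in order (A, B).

Step 1: pour(A -> B) -> (A=4 B=7)
Step 2: empty(A) -> (A=0 B=7)
Step 3: pour(B -> A) -> (A=5 B=2)
Step 4: empty(A) -> (A=0 B=2)
Step 5: fill(B) -> (A=0 B=7)
Step 6: fill(A) -> (A=5 B=7)
Step 7: empty(B) -> (A=5 B=0)
Step 8: pour(A -> B) -> (A=0 B=5)
Step 9: pour(B -> A) -> (A=5 B=0)
Step 10: empty(A) -> (A=0 B=0)

Answer: 0 0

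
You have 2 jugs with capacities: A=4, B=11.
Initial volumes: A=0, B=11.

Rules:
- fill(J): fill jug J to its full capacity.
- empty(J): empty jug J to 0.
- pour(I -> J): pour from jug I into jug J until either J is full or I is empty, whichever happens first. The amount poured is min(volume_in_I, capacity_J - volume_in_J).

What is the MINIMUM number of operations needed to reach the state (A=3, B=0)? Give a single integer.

Answer: 5

Derivation:
BFS from (A=0, B=11). One shortest path:
  1. pour(B -> A) -> (A=4 B=7)
  2. empty(A) -> (A=0 B=7)
  3. pour(B -> A) -> (A=4 B=3)
  4. empty(A) -> (A=0 B=3)
  5. pour(B -> A) -> (A=3 B=0)
Reached target in 5 moves.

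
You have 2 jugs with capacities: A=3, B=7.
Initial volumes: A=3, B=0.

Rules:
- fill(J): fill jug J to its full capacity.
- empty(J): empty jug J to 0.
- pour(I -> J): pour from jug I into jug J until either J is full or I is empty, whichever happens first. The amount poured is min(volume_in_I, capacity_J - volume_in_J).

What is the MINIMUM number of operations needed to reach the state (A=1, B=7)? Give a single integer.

BFS from (A=3, B=0). One shortest path:
  1. empty(A) -> (A=0 B=0)
  2. fill(B) -> (A=0 B=7)
  3. pour(B -> A) -> (A=3 B=4)
  4. empty(A) -> (A=0 B=4)
  5. pour(B -> A) -> (A=3 B=1)
  6. empty(A) -> (A=0 B=1)
  7. pour(B -> A) -> (A=1 B=0)
  8. fill(B) -> (A=1 B=7)
Reached target in 8 moves.

Answer: 8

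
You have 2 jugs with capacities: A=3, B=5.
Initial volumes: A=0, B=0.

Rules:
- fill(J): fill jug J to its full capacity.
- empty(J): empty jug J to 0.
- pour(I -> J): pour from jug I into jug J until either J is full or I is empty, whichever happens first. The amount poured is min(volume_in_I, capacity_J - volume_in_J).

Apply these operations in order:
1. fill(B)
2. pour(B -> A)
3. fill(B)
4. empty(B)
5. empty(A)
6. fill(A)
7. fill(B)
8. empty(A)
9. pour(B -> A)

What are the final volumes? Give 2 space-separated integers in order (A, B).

Step 1: fill(B) -> (A=0 B=5)
Step 2: pour(B -> A) -> (A=3 B=2)
Step 3: fill(B) -> (A=3 B=5)
Step 4: empty(B) -> (A=3 B=0)
Step 5: empty(A) -> (A=0 B=0)
Step 6: fill(A) -> (A=3 B=0)
Step 7: fill(B) -> (A=3 B=5)
Step 8: empty(A) -> (A=0 B=5)
Step 9: pour(B -> A) -> (A=3 B=2)

Answer: 3 2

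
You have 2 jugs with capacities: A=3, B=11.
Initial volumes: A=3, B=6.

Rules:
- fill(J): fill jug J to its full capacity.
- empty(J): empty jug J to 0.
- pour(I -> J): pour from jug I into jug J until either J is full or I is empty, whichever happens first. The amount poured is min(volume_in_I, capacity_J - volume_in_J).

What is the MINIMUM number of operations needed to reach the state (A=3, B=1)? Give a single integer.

BFS from (A=3, B=6). One shortest path:
  1. pour(A -> B) -> (A=0 B=9)
  2. fill(A) -> (A=3 B=9)
  3. pour(A -> B) -> (A=1 B=11)
  4. empty(B) -> (A=1 B=0)
  5. pour(A -> B) -> (A=0 B=1)
  6. fill(A) -> (A=3 B=1)
Reached target in 6 moves.

Answer: 6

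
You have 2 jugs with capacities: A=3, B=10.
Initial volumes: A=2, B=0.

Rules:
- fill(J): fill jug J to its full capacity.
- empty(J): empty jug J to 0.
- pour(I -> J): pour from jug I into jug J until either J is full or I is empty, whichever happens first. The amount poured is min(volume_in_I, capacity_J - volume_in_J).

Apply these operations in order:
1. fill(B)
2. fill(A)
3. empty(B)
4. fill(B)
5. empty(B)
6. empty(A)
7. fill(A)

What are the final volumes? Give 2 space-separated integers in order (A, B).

Answer: 3 0

Derivation:
Step 1: fill(B) -> (A=2 B=10)
Step 2: fill(A) -> (A=3 B=10)
Step 3: empty(B) -> (A=3 B=0)
Step 4: fill(B) -> (A=3 B=10)
Step 5: empty(B) -> (A=3 B=0)
Step 6: empty(A) -> (A=0 B=0)
Step 7: fill(A) -> (A=3 B=0)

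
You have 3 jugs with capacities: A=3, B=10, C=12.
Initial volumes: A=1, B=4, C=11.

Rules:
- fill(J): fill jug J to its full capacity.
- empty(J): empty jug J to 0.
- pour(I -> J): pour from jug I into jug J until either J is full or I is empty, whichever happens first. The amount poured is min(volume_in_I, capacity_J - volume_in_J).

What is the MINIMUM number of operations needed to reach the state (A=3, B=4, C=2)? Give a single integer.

Answer: 5

Derivation:
BFS from (A=1, B=4, C=11). One shortest path:
  1. fill(A) -> (A=3 B=4 C=11)
  2. pour(A -> C) -> (A=2 B=4 C=12)
  3. empty(C) -> (A=2 B=4 C=0)
  4. pour(A -> C) -> (A=0 B=4 C=2)
  5. fill(A) -> (A=3 B=4 C=2)
Reached target in 5 moves.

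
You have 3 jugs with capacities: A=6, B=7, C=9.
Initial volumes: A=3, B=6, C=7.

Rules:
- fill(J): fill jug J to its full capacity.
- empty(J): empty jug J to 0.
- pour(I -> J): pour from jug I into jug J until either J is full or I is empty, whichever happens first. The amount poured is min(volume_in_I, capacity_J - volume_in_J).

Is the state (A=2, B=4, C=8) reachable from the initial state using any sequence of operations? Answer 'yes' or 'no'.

Answer: no

Derivation:
BFS explored all 321 reachable states.
Reachable set includes: (0,0,0), (0,0,1), (0,0,2), (0,0,3), (0,0,4), (0,0,5), (0,0,6), (0,0,7), (0,0,8), (0,0,9), (0,1,0), (0,1,1) ...
Target (A=2, B=4, C=8) not in reachable set → no.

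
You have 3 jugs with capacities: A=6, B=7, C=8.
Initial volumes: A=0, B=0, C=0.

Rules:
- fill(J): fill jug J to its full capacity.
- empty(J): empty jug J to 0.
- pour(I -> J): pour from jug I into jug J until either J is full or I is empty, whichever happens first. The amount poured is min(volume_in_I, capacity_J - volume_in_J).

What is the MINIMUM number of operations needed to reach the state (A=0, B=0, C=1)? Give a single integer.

Answer: 3

Derivation:
BFS from (A=0, B=0, C=0). One shortest path:
  1. fill(C) -> (A=0 B=0 C=8)
  2. pour(C -> B) -> (A=0 B=7 C=1)
  3. empty(B) -> (A=0 B=0 C=1)
Reached target in 3 moves.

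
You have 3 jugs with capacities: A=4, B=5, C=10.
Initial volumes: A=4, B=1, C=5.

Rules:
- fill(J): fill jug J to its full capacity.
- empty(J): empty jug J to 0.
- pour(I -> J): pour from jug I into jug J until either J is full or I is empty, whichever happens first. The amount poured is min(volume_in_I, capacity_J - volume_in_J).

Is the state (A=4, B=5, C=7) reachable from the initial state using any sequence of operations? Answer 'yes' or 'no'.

Answer: yes

Derivation:
BFS from (A=4, B=1, C=5):
  1. empty(A) -> (A=0 B=1 C=5)
  2. fill(C) -> (A=0 B=1 C=10)
  3. pour(B -> A) -> (A=1 B=0 C=10)
  4. fill(B) -> (A=1 B=5 C=10)
  5. pour(C -> A) -> (A=4 B=5 C=7)
Target reached → yes.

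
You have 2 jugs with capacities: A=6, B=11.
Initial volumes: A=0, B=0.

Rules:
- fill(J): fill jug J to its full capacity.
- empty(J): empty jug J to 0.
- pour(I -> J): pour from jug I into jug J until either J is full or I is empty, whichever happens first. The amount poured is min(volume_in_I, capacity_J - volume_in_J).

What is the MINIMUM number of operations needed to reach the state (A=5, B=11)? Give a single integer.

BFS from (A=0, B=0). One shortest path:
  1. fill(B) -> (A=0 B=11)
  2. pour(B -> A) -> (A=6 B=5)
  3. empty(A) -> (A=0 B=5)
  4. pour(B -> A) -> (A=5 B=0)
  5. fill(B) -> (A=5 B=11)
Reached target in 5 moves.

Answer: 5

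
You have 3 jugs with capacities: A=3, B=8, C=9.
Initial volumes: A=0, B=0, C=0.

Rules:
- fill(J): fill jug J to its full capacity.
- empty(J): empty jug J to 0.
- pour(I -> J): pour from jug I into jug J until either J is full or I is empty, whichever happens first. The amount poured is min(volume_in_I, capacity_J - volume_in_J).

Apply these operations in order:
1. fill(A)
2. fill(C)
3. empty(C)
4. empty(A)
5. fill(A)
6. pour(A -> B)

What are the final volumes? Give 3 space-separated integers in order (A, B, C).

Step 1: fill(A) -> (A=3 B=0 C=0)
Step 2: fill(C) -> (A=3 B=0 C=9)
Step 3: empty(C) -> (A=3 B=0 C=0)
Step 4: empty(A) -> (A=0 B=0 C=0)
Step 5: fill(A) -> (A=3 B=0 C=0)
Step 6: pour(A -> B) -> (A=0 B=3 C=0)

Answer: 0 3 0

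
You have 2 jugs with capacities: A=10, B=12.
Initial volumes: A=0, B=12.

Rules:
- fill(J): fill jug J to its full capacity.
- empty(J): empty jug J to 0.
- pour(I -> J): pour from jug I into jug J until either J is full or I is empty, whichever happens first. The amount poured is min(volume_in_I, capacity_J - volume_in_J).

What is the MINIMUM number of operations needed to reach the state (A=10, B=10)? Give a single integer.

BFS from (A=0, B=12). One shortest path:
  1. fill(A) -> (A=10 B=12)
  2. empty(B) -> (A=10 B=0)
  3. pour(A -> B) -> (A=0 B=10)
  4. fill(A) -> (A=10 B=10)
Reached target in 4 moves.

Answer: 4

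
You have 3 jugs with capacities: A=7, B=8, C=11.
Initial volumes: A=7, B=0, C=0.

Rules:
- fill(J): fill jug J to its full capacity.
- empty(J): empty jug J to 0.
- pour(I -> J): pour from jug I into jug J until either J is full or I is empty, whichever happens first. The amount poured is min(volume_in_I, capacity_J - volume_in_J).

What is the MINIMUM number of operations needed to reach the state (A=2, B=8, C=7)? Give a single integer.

Answer: 7

Derivation:
BFS from (A=7, B=0, C=0). One shortest path:
  1. fill(C) -> (A=7 B=0 C=11)
  2. pour(C -> B) -> (A=7 B=8 C=3)
  3. empty(B) -> (A=7 B=0 C=3)
  4. pour(C -> B) -> (A=7 B=3 C=0)
  5. pour(A -> C) -> (A=0 B=3 C=7)
  6. fill(A) -> (A=7 B=3 C=7)
  7. pour(A -> B) -> (A=2 B=8 C=7)
Reached target in 7 moves.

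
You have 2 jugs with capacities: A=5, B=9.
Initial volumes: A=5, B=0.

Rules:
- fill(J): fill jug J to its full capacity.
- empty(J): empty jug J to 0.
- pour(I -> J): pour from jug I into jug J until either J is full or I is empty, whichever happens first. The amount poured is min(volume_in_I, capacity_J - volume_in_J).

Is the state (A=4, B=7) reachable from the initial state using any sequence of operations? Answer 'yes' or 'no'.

BFS explored all 28 reachable states.
Reachable set includes: (0,0), (0,1), (0,2), (0,3), (0,4), (0,5), (0,6), (0,7), (0,8), (0,9), (1,0), (1,9) ...
Target (A=4, B=7) not in reachable set → no.

Answer: no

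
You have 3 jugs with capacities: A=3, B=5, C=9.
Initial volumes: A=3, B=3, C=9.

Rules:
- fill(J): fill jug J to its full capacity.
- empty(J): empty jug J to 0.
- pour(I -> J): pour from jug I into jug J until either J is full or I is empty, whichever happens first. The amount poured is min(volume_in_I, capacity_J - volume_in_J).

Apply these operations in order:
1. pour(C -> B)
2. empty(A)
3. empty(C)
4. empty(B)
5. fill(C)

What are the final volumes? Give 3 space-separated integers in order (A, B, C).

Answer: 0 0 9

Derivation:
Step 1: pour(C -> B) -> (A=3 B=5 C=7)
Step 2: empty(A) -> (A=0 B=5 C=7)
Step 3: empty(C) -> (A=0 B=5 C=0)
Step 4: empty(B) -> (A=0 B=0 C=0)
Step 5: fill(C) -> (A=0 B=0 C=9)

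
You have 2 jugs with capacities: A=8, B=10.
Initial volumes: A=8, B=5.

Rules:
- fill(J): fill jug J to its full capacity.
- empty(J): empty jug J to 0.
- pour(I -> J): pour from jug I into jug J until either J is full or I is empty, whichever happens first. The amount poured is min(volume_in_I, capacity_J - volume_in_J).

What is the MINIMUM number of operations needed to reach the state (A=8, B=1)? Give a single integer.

BFS from (A=8, B=5). One shortest path:
  1. pour(A -> B) -> (A=3 B=10)
  2. empty(B) -> (A=3 B=0)
  3. pour(A -> B) -> (A=0 B=3)
  4. fill(A) -> (A=8 B=3)
  5. pour(A -> B) -> (A=1 B=10)
  6. empty(B) -> (A=1 B=0)
  7. pour(A -> B) -> (A=0 B=1)
  8. fill(A) -> (A=8 B=1)
Reached target in 8 moves.

Answer: 8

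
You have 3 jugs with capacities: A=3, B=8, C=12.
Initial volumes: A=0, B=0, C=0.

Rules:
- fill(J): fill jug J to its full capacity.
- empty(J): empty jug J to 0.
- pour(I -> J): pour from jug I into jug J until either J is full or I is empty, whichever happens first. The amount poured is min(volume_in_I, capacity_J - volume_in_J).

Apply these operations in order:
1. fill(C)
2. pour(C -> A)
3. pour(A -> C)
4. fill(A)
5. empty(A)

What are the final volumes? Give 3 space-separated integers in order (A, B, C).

Answer: 0 0 12

Derivation:
Step 1: fill(C) -> (A=0 B=0 C=12)
Step 2: pour(C -> A) -> (A=3 B=0 C=9)
Step 3: pour(A -> C) -> (A=0 B=0 C=12)
Step 4: fill(A) -> (A=3 B=0 C=12)
Step 5: empty(A) -> (A=0 B=0 C=12)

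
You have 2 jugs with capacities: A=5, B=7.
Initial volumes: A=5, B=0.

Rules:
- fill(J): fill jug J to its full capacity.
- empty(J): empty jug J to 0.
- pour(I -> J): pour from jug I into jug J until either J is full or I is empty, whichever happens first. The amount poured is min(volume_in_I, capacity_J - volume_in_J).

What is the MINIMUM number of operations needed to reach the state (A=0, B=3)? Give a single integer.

BFS from (A=5, B=0). One shortest path:
  1. pour(A -> B) -> (A=0 B=5)
  2. fill(A) -> (A=5 B=5)
  3. pour(A -> B) -> (A=3 B=7)
  4. empty(B) -> (A=3 B=0)
  5. pour(A -> B) -> (A=0 B=3)
Reached target in 5 moves.

Answer: 5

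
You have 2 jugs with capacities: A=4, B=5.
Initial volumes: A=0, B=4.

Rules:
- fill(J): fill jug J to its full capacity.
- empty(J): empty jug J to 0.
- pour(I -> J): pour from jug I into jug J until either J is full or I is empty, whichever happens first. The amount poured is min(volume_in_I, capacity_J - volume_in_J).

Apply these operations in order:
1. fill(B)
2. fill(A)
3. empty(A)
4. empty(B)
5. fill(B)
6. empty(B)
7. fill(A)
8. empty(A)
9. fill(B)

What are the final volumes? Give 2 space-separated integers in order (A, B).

Step 1: fill(B) -> (A=0 B=5)
Step 2: fill(A) -> (A=4 B=5)
Step 3: empty(A) -> (A=0 B=5)
Step 4: empty(B) -> (A=0 B=0)
Step 5: fill(B) -> (A=0 B=5)
Step 6: empty(B) -> (A=0 B=0)
Step 7: fill(A) -> (A=4 B=0)
Step 8: empty(A) -> (A=0 B=0)
Step 9: fill(B) -> (A=0 B=5)

Answer: 0 5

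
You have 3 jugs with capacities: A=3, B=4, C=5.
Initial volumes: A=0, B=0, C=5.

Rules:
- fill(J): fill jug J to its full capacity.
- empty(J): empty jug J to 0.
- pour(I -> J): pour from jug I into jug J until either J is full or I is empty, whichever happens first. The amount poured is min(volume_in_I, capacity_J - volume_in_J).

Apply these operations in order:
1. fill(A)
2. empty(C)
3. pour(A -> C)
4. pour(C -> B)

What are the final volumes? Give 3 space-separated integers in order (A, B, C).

Step 1: fill(A) -> (A=3 B=0 C=5)
Step 2: empty(C) -> (A=3 B=0 C=0)
Step 3: pour(A -> C) -> (A=0 B=0 C=3)
Step 4: pour(C -> B) -> (A=0 B=3 C=0)

Answer: 0 3 0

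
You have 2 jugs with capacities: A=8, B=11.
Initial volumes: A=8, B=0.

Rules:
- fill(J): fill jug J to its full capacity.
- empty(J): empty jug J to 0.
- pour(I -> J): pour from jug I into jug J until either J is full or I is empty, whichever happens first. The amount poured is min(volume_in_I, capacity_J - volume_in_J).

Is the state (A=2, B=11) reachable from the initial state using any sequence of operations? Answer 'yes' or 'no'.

Answer: yes

Derivation:
BFS from (A=8, B=0):
  1. pour(A -> B) -> (A=0 B=8)
  2. fill(A) -> (A=8 B=8)
  3. pour(A -> B) -> (A=5 B=11)
  4. empty(B) -> (A=5 B=0)
  5. pour(A -> B) -> (A=0 B=5)
  6. fill(A) -> (A=8 B=5)
  7. pour(A -> B) -> (A=2 B=11)
Target reached → yes.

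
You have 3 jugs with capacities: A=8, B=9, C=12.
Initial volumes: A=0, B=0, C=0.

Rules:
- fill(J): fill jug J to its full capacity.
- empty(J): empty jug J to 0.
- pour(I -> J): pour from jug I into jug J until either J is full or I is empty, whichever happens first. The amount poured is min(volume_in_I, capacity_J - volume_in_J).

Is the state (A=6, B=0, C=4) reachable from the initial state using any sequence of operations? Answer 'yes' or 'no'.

BFS from (A=0, B=0, C=0):
  1. fill(B) -> (A=0 B=9 C=0)
  2. pour(B -> C) -> (A=0 B=0 C=9)
  3. fill(B) -> (A=0 B=9 C=9)
  4. pour(B -> C) -> (A=0 B=6 C=12)
  5. pour(C -> A) -> (A=8 B=6 C=4)
  6. empty(A) -> (A=0 B=6 C=4)
  7. pour(B -> A) -> (A=6 B=0 C=4)
Target reached → yes.

Answer: yes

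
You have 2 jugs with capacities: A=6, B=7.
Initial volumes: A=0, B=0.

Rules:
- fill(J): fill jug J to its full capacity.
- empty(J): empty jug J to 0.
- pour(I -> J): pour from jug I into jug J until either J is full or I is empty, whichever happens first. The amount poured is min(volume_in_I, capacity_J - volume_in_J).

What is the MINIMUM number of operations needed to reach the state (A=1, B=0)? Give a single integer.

BFS from (A=0, B=0). One shortest path:
  1. fill(B) -> (A=0 B=7)
  2. pour(B -> A) -> (A=6 B=1)
  3. empty(A) -> (A=0 B=1)
  4. pour(B -> A) -> (A=1 B=0)
Reached target in 4 moves.

Answer: 4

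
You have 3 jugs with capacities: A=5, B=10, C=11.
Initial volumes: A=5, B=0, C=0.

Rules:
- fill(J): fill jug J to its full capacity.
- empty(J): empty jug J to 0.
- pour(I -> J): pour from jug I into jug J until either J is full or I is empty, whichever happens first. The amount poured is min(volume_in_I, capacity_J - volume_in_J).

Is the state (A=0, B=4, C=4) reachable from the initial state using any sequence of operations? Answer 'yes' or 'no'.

Answer: yes

Derivation:
BFS from (A=5, B=0, C=0):
  1. fill(B) -> (A=5 B=10 C=0)
  2. pour(A -> C) -> (A=0 B=10 C=5)
  3. fill(A) -> (A=5 B=10 C=5)
  4. pour(B -> C) -> (A=5 B=4 C=11)
  5. empty(C) -> (A=5 B=4 C=0)
  6. pour(A -> C) -> (A=0 B=4 C=5)
  7. pour(B -> A) -> (A=4 B=0 C=5)
  8. fill(B) -> (A=4 B=10 C=5)
  9. pour(B -> C) -> (A=4 B=4 C=11)
  10. empty(C) -> (A=4 B=4 C=0)
  11. pour(A -> C) -> (A=0 B=4 C=4)
Target reached → yes.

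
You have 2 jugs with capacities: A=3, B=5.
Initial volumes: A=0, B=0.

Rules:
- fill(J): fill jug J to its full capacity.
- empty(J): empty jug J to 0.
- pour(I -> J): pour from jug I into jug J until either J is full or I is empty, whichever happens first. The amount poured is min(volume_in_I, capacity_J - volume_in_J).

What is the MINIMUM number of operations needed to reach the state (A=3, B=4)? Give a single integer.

Answer: 6

Derivation:
BFS from (A=0, B=0). One shortest path:
  1. fill(B) -> (A=0 B=5)
  2. pour(B -> A) -> (A=3 B=2)
  3. empty(A) -> (A=0 B=2)
  4. pour(B -> A) -> (A=2 B=0)
  5. fill(B) -> (A=2 B=5)
  6. pour(B -> A) -> (A=3 B=4)
Reached target in 6 moves.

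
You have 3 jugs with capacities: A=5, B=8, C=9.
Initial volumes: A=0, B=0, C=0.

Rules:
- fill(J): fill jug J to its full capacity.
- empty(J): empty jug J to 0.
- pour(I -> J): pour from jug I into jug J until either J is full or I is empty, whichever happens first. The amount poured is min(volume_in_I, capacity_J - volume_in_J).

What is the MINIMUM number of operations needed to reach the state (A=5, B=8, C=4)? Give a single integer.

BFS from (A=0, B=0, C=0). One shortest path:
  1. fill(B) -> (A=0 B=8 C=0)
  2. fill(C) -> (A=0 B=8 C=9)
  3. pour(C -> A) -> (A=5 B=8 C=4)
Reached target in 3 moves.

Answer: 3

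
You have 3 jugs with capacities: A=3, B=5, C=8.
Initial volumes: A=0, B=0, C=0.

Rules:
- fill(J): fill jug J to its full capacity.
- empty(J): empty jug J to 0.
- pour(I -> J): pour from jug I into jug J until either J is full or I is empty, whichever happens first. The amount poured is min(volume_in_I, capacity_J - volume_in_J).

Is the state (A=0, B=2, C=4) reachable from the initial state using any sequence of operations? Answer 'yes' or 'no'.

Answer: yes

Derivation:
BFS from (A=0, B=0, C=0):
  1. fill(A) -> (A=3 B=0 C=0)
  2. pour(A -> B) -> (A=0 B=3 C=0)
  3. fill(A) -> (A=3 B=3 C=0)
  4. pour(A -> B) -> (A=1 B=5 C=0)
  5. pour(A -> C) -> (A=0 B=5 C=1)
  6. pour(B -> A) -> (A=3 B=2 C=1)
  7. pour(A -> C) -> (A=0 B=2 C=4)
Target reached → yes.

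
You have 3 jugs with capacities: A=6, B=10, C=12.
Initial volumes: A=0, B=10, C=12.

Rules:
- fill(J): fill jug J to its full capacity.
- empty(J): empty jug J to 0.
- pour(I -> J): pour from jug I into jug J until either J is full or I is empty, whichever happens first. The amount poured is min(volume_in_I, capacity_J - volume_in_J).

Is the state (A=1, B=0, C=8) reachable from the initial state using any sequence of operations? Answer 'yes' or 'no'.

Answer: no

Derivation:
BFS explored all 128 reachable states.
Reachable set includes: (0,0,0), (0,0,2), (0,0,4), (0,0,6), (0,0,8), (0,0,10), (0,0,12), (0,2,0), (0,2,2), (0,2,4), (0,2,6), (0,2,8) ...
Target (A=1, B=0, C=8) not in reachable set → no.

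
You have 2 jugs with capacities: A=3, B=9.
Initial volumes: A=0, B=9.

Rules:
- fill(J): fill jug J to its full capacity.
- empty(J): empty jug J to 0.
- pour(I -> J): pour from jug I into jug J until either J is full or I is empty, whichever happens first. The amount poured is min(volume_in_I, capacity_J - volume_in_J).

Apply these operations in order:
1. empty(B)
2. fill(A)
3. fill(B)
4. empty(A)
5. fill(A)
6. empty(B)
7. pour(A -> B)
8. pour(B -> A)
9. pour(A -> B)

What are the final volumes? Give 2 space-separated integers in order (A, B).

Answer: 0 3

Derivation:
Step 1: empty(B) -> (A=0 B=0)
Step 2: fill(A) -> (A=3 B=0)
Step 3: fill(B) -> (A=3 B=9)
Step 4: empty(A) -> (A=0 B=9)
Step 5: fill(A) -> (A=3 B=9)
Step 6: empty(B) -> (A=3 B=0)
Step 7: pour(A -> B) -> (A=0 B=3)
Step 8: pour(B -> A) -> (A=3 B=0)
Step 9: pour(A -> B) -> (A=0 B=3)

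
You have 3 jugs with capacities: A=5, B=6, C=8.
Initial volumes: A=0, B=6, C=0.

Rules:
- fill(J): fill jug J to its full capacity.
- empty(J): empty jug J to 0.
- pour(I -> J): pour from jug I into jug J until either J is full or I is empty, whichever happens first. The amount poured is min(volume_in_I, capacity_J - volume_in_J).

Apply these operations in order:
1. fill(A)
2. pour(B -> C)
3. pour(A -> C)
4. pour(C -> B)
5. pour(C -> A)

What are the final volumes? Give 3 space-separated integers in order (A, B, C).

Step 1: fill(A) -> (A=5 B=6 C=0)
Step 2: pour(B -> C) -> (A=5 B=0 C=6)
Step 3: pour(A -> C) -> (A=3 B=0 C=8)
Step 4: pour(C -> B) -> (A=3 B=6 C=2)
Step 5: pour(C -> A) -> (A=5 B=6 C=0)

Answer: 5 6 0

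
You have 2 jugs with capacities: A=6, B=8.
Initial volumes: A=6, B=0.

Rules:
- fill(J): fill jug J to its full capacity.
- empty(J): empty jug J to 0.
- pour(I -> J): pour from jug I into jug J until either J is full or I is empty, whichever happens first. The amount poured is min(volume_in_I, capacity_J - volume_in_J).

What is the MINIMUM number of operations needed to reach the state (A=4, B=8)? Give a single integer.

BFS from (A=6, B=0). One shortest path:
  1. pour(A -> B) -> (A=0 B=6)
  2. fill(A) -> (A=6 B=6)
  3. pour(A -> B) -> (A=4 B=8)
Reached target in 3 moves.

Answer: 3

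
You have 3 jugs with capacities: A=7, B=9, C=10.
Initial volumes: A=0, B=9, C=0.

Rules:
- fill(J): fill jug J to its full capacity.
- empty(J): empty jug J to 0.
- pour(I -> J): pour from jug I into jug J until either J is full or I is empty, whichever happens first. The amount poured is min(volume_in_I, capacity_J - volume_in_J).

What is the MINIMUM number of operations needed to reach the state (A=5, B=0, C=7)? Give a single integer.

Answer: 7

Derivation:
BFS from (A=0, B=9, C=0). One shortest path:
  1. fill(C) -> (A=0 B=9 C=10)
  2. pour(B -> A) -> (A=7 B=2 C=10)
  3. empty(A) -> (A=0 B=2 C=10)
  4. pour(C -> A) -> (A=7 B=2 C=3)
  5. pour(C -> B) -> (A=7 B=5 C=0)
  6. pour(A -> C) -> (A=0 B=5 C=7)
  7. pour(B -> A) -> (A=5 B=0 C=7)
Reached target in 7 moves.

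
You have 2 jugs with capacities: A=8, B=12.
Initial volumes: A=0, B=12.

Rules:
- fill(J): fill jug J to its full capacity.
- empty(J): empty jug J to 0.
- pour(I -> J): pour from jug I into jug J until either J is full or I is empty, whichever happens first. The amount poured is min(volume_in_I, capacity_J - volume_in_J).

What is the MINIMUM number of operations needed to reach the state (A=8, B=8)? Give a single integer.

Answer: 4

Derivation:
BFS from (A=0, B=12). One shortest path:
  1. fill(A) -> (A=8 B=12)
  2. empty(B) -> (A=8 B=0)
  3. pour(A -> B) -> (A=0 B=8)
  4. fill(A) -> (A=8 B=8)
Reached target in 4 moves.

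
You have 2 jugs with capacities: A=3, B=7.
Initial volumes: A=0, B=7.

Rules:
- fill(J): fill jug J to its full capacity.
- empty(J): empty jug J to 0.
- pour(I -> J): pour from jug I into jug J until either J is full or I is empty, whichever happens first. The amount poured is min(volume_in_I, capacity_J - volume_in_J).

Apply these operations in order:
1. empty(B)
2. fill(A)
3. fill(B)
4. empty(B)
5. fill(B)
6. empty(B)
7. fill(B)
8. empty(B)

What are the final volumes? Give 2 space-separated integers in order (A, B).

Step 1: empty(B) -> (A=0 B=0)
Step 2: fill(A) -> (A=3 B=0)
Step 3: fill(B) -> (A=3 B=7)
Step 4: empty(B) -> (A=3 B=0)
Step 5: fill(B) -> (A=3 B=7)
Step 6: empty(B) -> (A=3 B=0)
Step 7: fill(B) -> (A=3 B=7)
Step 8: empty(B) -> (A=3 B=0)

Answer: 3 0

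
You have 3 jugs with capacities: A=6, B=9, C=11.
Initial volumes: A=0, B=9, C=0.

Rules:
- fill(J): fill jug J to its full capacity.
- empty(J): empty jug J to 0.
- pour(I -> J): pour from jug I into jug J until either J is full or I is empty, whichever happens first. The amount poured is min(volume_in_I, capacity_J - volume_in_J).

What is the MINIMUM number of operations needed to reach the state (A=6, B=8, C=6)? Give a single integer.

BFS from (A=0, B=9, C=0). One shortest path:
  1. fill(C) -> (A=0 B=9 C=11)
  2. pour(B -> A) -> (A=6 B=3 C=11)
  3. empty(A) -> (A=0 B=3 C=11)
  4. pour(C -> A) -> (A=6 B=3 C=5)
  5. pour(C -> B) -> (A=6 B=8 C=0)
  6. pour(A -> C) -> (A=0 B=8 C=6)
  7. fill(A) -> (A=6 B=8 C=6)
Reached target in 7 moves.

Answer: 7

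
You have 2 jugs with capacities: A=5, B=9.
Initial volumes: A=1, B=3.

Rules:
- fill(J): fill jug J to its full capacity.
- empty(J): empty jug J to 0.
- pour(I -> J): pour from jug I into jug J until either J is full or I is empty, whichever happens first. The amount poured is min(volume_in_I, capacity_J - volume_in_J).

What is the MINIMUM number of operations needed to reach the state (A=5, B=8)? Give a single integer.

Answer: 3

Derivation:
BFS from (A=1, B=3). One shortest path:
  1. fill(A) -> (A=5 B=3)
  2. pour(A -> B) -> (A=0 B=8)
  3. fill(A) -> (A=5 B=8)
Reached target in 3 moves.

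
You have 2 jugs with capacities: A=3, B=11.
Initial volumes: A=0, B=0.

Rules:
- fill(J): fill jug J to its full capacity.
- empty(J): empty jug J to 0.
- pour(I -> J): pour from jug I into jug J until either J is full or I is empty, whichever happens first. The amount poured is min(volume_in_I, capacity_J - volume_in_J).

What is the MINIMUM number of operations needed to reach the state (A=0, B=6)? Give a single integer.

BFS from (A=0, B=0). One shortest path:
  1. fill(A) -> (A=3 B=0)
  2. pour(A -> B) -> (A=0 B=3)
  3. fill(A) -> (A=3 B=3)
  4. pour(A -> B) -> (A=0 B=6)
Reached target in 4 moves.

Answer: 4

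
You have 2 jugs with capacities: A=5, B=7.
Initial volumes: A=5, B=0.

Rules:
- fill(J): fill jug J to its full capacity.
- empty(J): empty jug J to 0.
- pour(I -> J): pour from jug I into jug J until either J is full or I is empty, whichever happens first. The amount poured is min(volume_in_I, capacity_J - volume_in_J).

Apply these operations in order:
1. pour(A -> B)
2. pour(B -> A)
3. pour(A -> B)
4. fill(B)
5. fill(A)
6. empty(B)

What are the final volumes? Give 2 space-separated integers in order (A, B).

Answer: 5 0

Derivation:
Step 1: pour(A -> B) -> (A=0 B=5)
Step 2: pour(B -> A) -> (A=5 B=0)
Step 3: pour(A -> B) -> (A=0 B=5)
Step 4: fill(B) -> (A=0 B=7)
Step 5: fill(A) -> (A=5 B=7)
Step 6: empty(B) -> (A=5 B=0)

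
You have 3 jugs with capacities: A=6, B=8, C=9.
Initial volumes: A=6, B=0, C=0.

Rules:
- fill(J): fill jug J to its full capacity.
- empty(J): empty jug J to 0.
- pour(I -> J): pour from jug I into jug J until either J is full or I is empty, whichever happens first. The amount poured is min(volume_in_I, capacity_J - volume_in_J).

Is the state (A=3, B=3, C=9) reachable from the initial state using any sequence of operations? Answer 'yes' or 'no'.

BFS from (A=6, B=0, C=0):
  1. empty(A) -> (A=0 B=0 C=0)
  2. fill(C) -> (A=0 B=0 C=9)
  3. pour(C -> A) -> (A=6 B=0 C=3)
  4. pour(C -> B) -> (A=6 B=3 C=0)
  5. pour(A -> C) -> (A=0 B=3 C=6)
  6. fill(A) -> (A=6 B=3 C=6)
  7. pour(A -> C) -> (A=3 B=3 C=9)
Target reached → yes.

Answer: yes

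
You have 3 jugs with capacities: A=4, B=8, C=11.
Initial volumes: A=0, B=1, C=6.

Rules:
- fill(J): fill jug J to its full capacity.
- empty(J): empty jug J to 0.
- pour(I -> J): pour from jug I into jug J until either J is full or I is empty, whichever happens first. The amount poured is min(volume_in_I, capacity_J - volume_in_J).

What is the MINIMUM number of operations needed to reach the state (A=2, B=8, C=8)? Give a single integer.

Answer: 5

Derivation:
BFS from (A=0, B=1, C=6). One shortest path:
  1. pour(B -> A) -> (A=1 B=0 C=6)
  2. pour(C -> B) -> (A=1 B=6 C=0)
  3. fill(C) -> (A=1 B=6 C=11)
  4. pour(C -> A) -> (A=4 B=6 C=8)
  5. pour(A -> B) -> (A=2 B=8 C=8)
Reached target in 5 moves.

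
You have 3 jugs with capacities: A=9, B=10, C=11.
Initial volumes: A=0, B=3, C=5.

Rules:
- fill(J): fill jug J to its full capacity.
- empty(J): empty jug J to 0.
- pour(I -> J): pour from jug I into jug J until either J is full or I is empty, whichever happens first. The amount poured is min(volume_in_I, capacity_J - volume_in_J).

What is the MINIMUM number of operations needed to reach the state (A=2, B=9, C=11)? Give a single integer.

Answer: 6

Derivation:
BFS from (A=0, B=3, C=5). One shortest path:
  1. fill(A) -> (A=9 B=3 C=5)
  2. empty(C) -> (A=9 B=3 C=0)
  3. pour(A -> B) -> (A=2 B=10 C=0)
  4. pour(B -> C) -> (A=2 B=0 C=10)
  5. fill(B) -> (A=2 B=10 C=10)
  6. pour(B -> C) -> (A=2 B=9 C=11)
Reached target in 6 moves.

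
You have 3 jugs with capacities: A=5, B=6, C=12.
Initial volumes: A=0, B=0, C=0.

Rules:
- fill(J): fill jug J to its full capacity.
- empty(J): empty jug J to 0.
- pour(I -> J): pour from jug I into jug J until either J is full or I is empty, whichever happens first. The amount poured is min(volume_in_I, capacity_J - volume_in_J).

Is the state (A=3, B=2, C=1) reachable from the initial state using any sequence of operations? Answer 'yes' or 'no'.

BFS explored all 326 reachable states.
Reachable set includes: (0,0,0), (0,0,1), (0,0,2), (0,0,3), (0,0,4), (0,0,5), (0,0,6), (0,0,7), (0,0,8), (0,0,9), (0,0,10), (0,0,11) ...
Target (A=3, B=2, C=1) not in reachable set → no.

Answer: no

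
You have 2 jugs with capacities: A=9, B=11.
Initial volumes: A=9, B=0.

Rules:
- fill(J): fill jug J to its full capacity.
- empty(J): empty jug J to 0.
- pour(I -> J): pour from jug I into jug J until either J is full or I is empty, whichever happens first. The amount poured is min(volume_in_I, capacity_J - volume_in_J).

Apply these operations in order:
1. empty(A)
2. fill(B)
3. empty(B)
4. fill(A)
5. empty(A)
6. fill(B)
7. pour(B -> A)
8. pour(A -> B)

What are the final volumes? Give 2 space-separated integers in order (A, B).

Step 1: empty(A) -> (A=0 B=0)
Step 2: fill(B) -> (A=0 B=11)
Step 3: empty(B) -> (A=0 B=0)
Step 4: fill(A) -> (A=9 B=0)
Step 5: empty(A) -> (A=0 B=0)
Step 6: fill(B) -> (A=0 B=11)
Step 7: pour(B -> A) -> (A=9 B=2)
Step 8: pour(A -> B) -> (A=0 B=11)

Answer: 0 11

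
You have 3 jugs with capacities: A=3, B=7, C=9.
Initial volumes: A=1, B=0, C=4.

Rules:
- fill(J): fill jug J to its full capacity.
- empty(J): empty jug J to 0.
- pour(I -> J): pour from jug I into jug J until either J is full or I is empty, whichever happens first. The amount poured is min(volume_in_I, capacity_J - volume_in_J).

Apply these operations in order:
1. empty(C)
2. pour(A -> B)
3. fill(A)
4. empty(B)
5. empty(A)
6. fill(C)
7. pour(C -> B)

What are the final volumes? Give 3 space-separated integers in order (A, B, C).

Step 1: empty(C) -> (A=1 B=0 C=0)
Step 2: pour(A -> B) -> (A=0 B=1 C=0)
Step 3: fill(A) -> (A=3 B=1 C=0)
Step 4: empty(B) -> (A=3 B=0 C=0)
Step 5: empty(A) -> (A=0 B=0 C=0)
Step 6: fill(C) -> (A=0 B=0 C=9)
Step 7: pour(C -> B) -> (A=0 B=7 C=2)

Answer: 0 7 2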